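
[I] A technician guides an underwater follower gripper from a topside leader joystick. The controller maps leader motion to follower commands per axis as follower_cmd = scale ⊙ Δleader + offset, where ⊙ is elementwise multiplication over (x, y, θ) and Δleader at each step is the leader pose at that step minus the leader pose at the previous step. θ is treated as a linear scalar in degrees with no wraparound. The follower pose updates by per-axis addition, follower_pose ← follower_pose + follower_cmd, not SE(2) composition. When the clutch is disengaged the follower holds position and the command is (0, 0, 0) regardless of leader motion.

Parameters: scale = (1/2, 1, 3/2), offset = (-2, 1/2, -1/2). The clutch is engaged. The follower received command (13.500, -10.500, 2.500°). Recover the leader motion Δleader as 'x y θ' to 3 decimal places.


axis x: (13.500 − -2) / (1/2) = 31.000
axis y: (-10.500 − 1/2) / (1) = -11.000
axis θ: (2.500 − -1/2) / (3/2) = 2.000

31.000 -11.000 2.000


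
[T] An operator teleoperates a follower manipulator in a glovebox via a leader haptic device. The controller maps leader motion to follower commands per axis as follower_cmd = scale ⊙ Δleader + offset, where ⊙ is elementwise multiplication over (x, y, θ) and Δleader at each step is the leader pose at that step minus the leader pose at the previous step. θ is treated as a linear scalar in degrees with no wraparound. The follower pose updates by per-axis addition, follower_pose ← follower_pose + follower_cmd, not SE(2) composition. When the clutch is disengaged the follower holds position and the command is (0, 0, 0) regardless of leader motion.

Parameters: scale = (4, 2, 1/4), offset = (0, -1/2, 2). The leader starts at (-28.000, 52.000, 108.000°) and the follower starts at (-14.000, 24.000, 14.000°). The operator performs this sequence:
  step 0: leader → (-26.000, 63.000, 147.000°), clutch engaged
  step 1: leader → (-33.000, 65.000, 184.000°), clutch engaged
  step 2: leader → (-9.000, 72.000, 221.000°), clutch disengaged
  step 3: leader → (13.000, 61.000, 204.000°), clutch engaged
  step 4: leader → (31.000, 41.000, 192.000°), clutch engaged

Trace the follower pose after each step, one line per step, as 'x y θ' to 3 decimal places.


step 0: Δleader=(2.000, 11.000, 39.000°), engaged; cmd=(8.000, 21.500, 11.750°) → follower=(-6.000, 45.500, 25.750°)
step 1: Δleader=(-7.000, 2.000, 37.000°), engaged; cmd=(-28.000, 3.500, 11.250°) → follower=(-34.000, 49.000, 37.000°)
step 2: Δleader=(24.000, 7.000, 37.000°), disengaged; cmd=(0,0,0) → follower holds at (-34.000, 49.000, 37.000°)
step 3: Δleader=(22.000, -11.000, -17.000°), engaged; cmd=(88.000, -22.500, -2.250°) → follower=(54.000, 26.500, 34.750°)
step 4: Δleader=(18.000, -20.000, -12.000°), engaged; cmd=(72.000, -40.500, -1.000°) → follower=(126.000, -14.000, 33.750°)

-6.000 45.500 25.750
-34.000 49.000 37.000
-34.000 49.000 37.000
54.000 26.500 34.750
126.000 -14.000 33.750


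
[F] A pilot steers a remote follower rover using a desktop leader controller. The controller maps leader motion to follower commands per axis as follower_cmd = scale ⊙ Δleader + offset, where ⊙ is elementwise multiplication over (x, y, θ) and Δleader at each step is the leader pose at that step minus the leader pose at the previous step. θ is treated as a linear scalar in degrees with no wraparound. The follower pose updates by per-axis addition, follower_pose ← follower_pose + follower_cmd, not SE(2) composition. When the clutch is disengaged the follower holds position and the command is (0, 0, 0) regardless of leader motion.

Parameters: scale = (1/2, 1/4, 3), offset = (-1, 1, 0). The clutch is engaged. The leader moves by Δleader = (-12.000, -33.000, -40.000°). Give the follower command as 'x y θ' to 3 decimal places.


-7.000 -7.250 -120.000

axis x: 1/2·-12.000 + -1 = -7.000
axis y: 1/4·-33.000 + 1 = -7.250
axis θ: 3·-40.000 + 0 = -120.000


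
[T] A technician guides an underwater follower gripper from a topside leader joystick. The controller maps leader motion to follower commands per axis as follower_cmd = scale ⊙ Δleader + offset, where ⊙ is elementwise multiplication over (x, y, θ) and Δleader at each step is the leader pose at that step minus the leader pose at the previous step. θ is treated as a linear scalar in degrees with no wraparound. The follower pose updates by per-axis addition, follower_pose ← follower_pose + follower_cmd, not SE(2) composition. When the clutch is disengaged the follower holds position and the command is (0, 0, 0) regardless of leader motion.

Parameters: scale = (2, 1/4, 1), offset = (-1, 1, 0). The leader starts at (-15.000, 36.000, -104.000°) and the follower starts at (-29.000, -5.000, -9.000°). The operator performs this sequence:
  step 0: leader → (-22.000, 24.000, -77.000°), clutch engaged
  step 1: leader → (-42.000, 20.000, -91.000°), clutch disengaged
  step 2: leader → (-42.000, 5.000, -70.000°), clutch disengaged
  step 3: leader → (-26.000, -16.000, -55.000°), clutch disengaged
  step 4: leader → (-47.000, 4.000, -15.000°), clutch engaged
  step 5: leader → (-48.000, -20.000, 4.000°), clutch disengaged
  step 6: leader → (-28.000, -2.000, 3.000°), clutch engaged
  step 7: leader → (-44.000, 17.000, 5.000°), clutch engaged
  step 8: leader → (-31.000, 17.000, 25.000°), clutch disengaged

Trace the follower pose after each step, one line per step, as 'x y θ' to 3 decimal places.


step 0: Δleader=(-7.000, -12.000, 27.000°), engaged; cmd=(-15.000, -2.000, 27.000°) → follower=(-44.000, -7.000, 18.000°)
step 1: Δleader=(-20.000, -4.000, -14.000°), disengaged; cmd=(0,0,0) → follower holds at (-44.000, -7.000, 18.000°)
step 2: Δleader=(0.000, -15.000, 21.000°), disengaged; cmd=(0,0,0) → follower holds at (-44.000, -7.000, 18.000°)
step 3: Δleader=(16.000, -21.000, 15.000°), disengaged; cmd=(0,0,0) → follower holds at (-44.000, -7.000, 18.000°)
step 4: Δleader=(-21.000, 20.000, 40.000°), engaged; cmd=(-43.000, 6.000, 40.000°) → follower=(-87.000, -1.000, 58.000°)
step 5: Δleader=(-1.000, -24.000, 19.000°), disengaged; cmd=(0,0,0) → follower holds at (-87.000, -1.000, 58.000°)
step 6: Δleader=(20.000, 18.000, -1.000°), engaged; cmd=(39.000, 5.500, -1.000°) → follower=(-48.000, 4.500, 57.000°)
step 7: Δleader=(-16.000, 19.000, 2.000°), engaged; cmd=(-33.000, 5.750, 2.000°) → follower=(-81.000, 10.250, 59.000°)
step 8: Δleader=(13.000, 0.000, 20.000°), disengaged; cmd=(0,0,0) → follower holds at (-81.000, 10.250, 59.000°)

-44.000 -7.000 18.000
-44.000 -7.000 18.000
-44.000 -7.000 18.000
-44.000 -7.000 18.000
-87.000 -1.000 58.000
-87.000 -1.000 58.000
-48.000 4.500 57.000
-81.000 10.250 59.000
-81.000 10.250 59.000


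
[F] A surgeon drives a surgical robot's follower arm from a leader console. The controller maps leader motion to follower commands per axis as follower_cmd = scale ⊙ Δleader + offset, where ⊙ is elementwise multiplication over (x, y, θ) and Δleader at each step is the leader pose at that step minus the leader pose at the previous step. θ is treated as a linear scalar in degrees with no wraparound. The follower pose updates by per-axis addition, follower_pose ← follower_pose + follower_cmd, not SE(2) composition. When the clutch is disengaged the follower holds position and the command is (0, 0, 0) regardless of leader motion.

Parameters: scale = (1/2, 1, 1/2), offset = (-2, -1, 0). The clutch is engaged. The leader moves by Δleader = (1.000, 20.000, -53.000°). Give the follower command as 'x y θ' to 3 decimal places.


-1.500 19.000 -26.500

axis x: 1/2·1.000 + -2 = -1.500
axis y: 1·20.000 + -1 = 19.000
axis θ: 1/2·-53.000 + 0 = -26.500


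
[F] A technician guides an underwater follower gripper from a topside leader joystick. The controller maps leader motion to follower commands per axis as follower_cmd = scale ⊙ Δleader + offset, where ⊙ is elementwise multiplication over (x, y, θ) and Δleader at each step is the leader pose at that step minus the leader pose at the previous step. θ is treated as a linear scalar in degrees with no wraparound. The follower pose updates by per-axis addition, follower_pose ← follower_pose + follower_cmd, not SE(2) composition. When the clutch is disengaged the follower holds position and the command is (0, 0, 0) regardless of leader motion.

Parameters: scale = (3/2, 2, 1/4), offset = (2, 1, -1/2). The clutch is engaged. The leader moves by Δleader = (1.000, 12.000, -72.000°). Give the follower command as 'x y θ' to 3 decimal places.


3.500 25.000 -18.500

axis x: 3/2·1.000 + 2 = 3.500
axis y: 2·12.000 + 1 = 25.000
axis θ: 1/4·-72.000 + -1/2 = -18.500


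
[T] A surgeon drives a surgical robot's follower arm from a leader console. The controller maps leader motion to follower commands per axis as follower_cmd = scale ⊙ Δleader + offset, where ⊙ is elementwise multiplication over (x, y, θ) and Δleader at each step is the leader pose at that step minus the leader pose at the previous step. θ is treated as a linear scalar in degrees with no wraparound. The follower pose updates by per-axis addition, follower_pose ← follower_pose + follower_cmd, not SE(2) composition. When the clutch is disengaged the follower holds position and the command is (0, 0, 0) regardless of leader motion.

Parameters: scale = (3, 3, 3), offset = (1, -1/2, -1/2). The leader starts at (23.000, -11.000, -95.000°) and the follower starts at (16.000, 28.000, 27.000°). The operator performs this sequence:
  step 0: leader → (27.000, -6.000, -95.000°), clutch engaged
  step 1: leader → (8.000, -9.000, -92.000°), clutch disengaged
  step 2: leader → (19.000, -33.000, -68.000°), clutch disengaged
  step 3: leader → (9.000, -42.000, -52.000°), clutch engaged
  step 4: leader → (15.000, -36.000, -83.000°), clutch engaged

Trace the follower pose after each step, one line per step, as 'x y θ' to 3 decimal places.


29.000 42.500 26.500
29.000 42.500 26.500
29.000 42.500 26.500
0.000 15.000 74.000
19.000 32.500 -19.500

step 0: Δleader=(4.000, 5.000, 0.000°), engaged; cmd=(13.000, 14.500, -0.500°) → follower=(29.000, 42.500, 26.500°)
step 1: Δleader=(-19.000, -3.000, 3.000°), disengaged; cmd=(0,0,0) → follower holds at (29.000, 42.500, 26.500°)
step 2: Δleader=(11.000, -24.000, 24.000°), disengaged; cmd=(0,0,0) → follower holds at (29.000, 42.500, 26.500°)
step 3: Δleader=(-10.000, -9.000, 16.000°), engaged; cmd=(-29.000, -27.500, 47.500°) → follower=(0.000, 15.000, 74.000°)
step 4: Δleader=(6.000, 6.000, -31.000°), engaged; cmd=(19.000, 17.500, -93.500°) → follower=(19.000, 32.500, -19.500°)


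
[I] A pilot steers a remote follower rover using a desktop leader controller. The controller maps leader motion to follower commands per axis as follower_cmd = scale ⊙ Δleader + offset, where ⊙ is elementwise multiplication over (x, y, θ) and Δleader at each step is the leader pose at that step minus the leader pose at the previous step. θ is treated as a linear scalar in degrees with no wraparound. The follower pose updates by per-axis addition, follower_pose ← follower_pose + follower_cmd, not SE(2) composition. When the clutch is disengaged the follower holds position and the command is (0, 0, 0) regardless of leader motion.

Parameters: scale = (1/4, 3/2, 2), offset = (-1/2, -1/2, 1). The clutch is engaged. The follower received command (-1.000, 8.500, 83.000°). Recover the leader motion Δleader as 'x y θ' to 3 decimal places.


-2.000 6.000 41.000

axis x: (-1.000 − -1/2) / (1/4) = -2.000
axis y: (8.500 − -1/2) / (3/2) = 6.000
axis θ: (83.000 − 1) / (2) = 41.000


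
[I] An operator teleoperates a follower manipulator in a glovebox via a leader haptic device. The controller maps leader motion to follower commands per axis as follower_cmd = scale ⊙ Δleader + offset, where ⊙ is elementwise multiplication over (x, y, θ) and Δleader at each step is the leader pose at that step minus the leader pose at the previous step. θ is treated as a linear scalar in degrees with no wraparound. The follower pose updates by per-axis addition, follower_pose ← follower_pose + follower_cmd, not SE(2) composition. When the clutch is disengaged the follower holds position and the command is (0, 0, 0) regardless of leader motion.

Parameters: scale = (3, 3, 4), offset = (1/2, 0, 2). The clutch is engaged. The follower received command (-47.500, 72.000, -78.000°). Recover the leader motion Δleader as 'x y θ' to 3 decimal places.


axis x: (-47.500 − 1/2) / (3) = -16.000
axis y: (72.000 − 0) / (3) = 24.000
axis θ: (-78.000 − 2) / (4) = -20.000

-16.000 24.000 -20.000


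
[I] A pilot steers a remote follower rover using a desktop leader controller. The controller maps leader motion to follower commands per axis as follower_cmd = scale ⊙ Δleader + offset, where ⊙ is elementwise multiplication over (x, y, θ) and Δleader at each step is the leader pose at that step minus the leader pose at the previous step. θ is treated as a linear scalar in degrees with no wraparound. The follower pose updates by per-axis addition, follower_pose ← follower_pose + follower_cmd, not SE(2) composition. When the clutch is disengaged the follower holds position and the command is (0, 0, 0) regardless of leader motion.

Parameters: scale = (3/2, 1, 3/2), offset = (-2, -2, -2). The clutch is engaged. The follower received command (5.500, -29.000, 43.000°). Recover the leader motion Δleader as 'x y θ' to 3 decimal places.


5.000 -27.000 30.000

axis x: (5.500 − -2) / (3/2) = 5.000
axis y: (-29.000 − -2) / (1) = -27.000
axis θ: (43.000 − -2) / (3/2) = 30.000


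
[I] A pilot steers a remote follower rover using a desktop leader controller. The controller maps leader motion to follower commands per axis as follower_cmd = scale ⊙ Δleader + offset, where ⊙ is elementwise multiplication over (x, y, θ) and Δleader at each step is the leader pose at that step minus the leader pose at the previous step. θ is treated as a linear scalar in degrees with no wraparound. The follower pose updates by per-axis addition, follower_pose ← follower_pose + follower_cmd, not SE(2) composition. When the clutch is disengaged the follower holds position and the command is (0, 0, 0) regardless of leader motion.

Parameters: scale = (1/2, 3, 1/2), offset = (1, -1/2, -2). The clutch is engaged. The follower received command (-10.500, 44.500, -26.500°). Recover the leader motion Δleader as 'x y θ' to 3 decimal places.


-23.000 15.000 -49.000

axis x: (-10.500 − 1) / (1/2) = -23.000
axis y: (44.500 − -1/2) / (3) = 15.000
axis θ: (-26.500 − -2) / (1/2) = -49.000


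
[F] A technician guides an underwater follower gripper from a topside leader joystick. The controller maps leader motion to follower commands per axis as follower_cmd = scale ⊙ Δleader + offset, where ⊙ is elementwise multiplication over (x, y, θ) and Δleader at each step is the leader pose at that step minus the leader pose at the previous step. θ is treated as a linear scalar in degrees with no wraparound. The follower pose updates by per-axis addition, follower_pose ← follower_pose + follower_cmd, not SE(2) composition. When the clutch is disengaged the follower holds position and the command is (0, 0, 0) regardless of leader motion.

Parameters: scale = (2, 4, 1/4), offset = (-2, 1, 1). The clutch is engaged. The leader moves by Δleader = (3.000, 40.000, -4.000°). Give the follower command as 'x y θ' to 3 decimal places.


axis x: 2·3.000 + -2 = 4.000
axis y: 4·40.000 + 1 = 161.000
axis θ: 1/4·-4.000 + 1 = 0.000

4.000 161.000 0.000


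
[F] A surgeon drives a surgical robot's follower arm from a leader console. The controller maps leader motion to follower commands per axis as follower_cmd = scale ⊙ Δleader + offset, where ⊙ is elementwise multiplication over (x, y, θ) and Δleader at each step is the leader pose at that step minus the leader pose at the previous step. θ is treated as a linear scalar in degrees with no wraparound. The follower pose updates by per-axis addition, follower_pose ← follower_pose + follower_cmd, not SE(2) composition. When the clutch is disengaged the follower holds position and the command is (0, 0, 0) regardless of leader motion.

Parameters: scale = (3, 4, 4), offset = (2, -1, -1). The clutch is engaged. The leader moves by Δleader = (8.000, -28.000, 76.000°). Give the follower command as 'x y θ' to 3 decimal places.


26.000 -113.000 303.000

axis x: 3·8.000 + 2 = 26.000
axis y: 4·-28.000 + -1 = -113.000
axis θ: 4·76.000 + -1 = 303.000


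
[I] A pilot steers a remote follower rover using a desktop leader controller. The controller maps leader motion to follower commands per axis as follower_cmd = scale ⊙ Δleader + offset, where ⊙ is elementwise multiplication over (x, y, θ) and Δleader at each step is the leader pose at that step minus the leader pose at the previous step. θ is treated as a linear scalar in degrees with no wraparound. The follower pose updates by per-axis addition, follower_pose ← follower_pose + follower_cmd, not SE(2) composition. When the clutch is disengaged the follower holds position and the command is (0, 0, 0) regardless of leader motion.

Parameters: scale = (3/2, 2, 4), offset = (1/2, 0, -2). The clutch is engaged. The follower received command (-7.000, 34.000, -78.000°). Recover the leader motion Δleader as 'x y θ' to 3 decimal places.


-5.000 17.000 -19.000

axis x: (-7.000 − 1/2) / (3/2) = -5.000
axis y: (34.000 − 0) / (2) = 17.000
axis θ: (-78.000 − -2) / (4) = -19.000


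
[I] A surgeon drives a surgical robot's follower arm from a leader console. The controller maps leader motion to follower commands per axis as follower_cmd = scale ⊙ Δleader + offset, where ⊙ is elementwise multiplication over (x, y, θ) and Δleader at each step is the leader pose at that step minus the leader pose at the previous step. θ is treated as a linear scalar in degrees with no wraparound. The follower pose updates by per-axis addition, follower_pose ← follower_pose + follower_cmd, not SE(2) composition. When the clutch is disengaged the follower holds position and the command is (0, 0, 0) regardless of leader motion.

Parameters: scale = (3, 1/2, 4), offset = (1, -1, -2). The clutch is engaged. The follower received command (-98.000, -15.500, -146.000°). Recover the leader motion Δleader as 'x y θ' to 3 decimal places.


axis x: (-98.000 − 1) / (3) = -33.000
axis y: (-15.500 − -1) / (1/2) = -29.000
axis θ: (-146.000 − -2) / (4) = -36.000

-33.000 -29.000 -36.000


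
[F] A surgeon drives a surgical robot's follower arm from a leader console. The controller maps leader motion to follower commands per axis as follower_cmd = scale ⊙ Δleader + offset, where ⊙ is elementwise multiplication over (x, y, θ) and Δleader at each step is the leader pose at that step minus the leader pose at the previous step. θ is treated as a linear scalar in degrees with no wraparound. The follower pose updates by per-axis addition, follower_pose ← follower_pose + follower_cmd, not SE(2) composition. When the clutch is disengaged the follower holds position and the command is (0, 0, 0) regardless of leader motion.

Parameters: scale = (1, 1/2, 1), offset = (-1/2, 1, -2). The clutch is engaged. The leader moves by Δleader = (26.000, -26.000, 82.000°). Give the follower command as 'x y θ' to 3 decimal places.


25.500 -12.000 80.000

axis x: 1·26.000 + -1/2 = 25.500
axis y: 1/2·-26.000 + 1 = -12.000
axis θ: 1·82.000 + -2 = 80.000


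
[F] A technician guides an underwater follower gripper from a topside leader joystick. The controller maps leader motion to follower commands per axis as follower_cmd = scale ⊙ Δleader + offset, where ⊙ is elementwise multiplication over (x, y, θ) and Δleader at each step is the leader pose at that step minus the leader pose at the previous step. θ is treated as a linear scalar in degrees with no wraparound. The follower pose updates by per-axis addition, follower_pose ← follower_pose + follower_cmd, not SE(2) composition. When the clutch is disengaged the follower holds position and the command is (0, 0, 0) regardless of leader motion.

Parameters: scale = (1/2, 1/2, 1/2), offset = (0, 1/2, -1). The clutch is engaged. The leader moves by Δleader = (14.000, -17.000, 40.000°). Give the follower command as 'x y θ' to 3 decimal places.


7.000 -8.000 19.000

axis x: 1/2·14.000 + 0 = 7.000
axis y: 1/2·-17.000 + 1/2 = -8.000
axis θ: 1/2·40.000 + -1 = 19.000


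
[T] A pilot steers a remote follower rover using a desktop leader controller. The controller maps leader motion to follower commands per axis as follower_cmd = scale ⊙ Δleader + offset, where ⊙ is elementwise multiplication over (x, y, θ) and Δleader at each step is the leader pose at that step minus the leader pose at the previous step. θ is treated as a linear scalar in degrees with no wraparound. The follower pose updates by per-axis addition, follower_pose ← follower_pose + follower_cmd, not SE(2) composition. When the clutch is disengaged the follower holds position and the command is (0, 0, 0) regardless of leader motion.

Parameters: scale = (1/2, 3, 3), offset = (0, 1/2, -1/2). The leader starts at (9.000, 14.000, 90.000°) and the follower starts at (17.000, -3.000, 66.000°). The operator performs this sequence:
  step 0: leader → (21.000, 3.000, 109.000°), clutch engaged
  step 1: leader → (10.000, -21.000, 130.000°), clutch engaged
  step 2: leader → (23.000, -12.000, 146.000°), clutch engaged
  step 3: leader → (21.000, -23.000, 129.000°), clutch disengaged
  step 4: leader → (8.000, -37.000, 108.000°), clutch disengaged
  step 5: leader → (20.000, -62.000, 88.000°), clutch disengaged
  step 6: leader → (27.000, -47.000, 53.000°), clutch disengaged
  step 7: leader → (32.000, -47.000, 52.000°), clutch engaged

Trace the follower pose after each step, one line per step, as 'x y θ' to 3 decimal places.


step 0: Δleader=(12.000, -11.000, 19.000°), engaged; cmd=(6.000, -32.500, 56.500°) → follower=(23.000, -35.500, 122.500°)
step 1: Δleader=(-11.000, -24.000, 21.000°), engaged; cmd=(-5.500, -71.500, 62.500°) → follower=(17.500, -107.000, 185.000°)
step 2: Δleader=(13.000, 9.000, 16.000°), engaged; cmd=(6.500, 27.500, 47.500°) → follower=(24.000, -79.500, 232.500°)
step 3: Δleader=(-2.000, -11.000, -17.000°), disengaged; cmd=(0,0,0) → follower holds at (24.000, -79.500, 232.500°)
step 4: Δleader=(-13.000, -14.000, -21.000°), disengaged; cmd=(0,0,0) → follower holds at (24.000, -79.500, 232.500°)
step 5: Δleader=(12.000, -25.000, -20.000°), disengaged; cmd=(0,0,0) → follower holds at (24.000, -79.500, 232.500°)
step 6: Δleader=(7.000, 15.000, -35.000°), disengaged; cmd=(0,0,0) → follower holds at (24.000, -79.500, 232.500°)
step 7: Δleader=(5.000, 0.000, -1.000°), engaged; cmd=(2.500, 0.500, -3.500°) → follower=(26.500, -79.000, 229.000°)

23.000 -35.500 122.500
17.500 -107.000 185.000
24.000 -79.500 232.500
24.000 -79.500 232.500
24.000 -79.500 232.500
24.000 -79.500 232.500
24.000 -79.500 232.500
26.500 -79.000 229.000


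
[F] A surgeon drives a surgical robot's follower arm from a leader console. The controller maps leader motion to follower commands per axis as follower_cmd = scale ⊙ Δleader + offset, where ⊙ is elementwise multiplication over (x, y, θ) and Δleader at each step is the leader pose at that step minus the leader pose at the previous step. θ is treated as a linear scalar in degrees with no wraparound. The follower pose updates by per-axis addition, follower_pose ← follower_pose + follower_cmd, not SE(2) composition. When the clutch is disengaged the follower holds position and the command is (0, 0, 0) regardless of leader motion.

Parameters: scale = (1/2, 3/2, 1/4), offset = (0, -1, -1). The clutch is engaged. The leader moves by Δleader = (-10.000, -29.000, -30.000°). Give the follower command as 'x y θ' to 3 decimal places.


axis x: 1/2·-10.000 + 0 = -5.000
axis y: 3/2·-29.000 + -1 = -44.500
axis θ: 1/4·-30.000 + -1 = -8.500

-5.000 -44.500 -8.500


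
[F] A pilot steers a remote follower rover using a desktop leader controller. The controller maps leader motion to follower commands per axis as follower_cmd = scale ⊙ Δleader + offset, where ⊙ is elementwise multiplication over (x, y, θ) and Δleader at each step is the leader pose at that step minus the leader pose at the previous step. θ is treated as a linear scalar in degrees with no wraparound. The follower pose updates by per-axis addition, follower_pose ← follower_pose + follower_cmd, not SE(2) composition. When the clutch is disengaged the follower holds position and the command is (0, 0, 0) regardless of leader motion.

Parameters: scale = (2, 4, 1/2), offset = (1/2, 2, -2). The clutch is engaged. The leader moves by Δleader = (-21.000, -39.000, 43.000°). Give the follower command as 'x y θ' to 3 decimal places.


-41.500 -154.000 19.500

axis x: 2·-21.000 + 1/2 = -41.500
axis y: 4·-39.000 + 2 = -154.000
axis θ: 1/2·43.000 + -2 = 19.500


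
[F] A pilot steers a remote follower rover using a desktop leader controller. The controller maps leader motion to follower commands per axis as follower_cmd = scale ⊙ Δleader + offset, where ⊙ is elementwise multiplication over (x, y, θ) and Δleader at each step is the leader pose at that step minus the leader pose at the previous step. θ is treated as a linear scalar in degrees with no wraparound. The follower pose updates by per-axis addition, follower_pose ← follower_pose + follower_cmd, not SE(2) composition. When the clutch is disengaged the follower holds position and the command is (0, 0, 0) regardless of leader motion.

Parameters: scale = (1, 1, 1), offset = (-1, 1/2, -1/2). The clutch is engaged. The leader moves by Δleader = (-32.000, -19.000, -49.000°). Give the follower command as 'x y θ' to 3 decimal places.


-33.000 -18.500 -49.500

axis x: 1·-32.000 + -1 = -33.000
axis y: 1·-19.000 + 1/2 = -18.500
axis θ: 1·-49.000 + -1/2 = -49.500


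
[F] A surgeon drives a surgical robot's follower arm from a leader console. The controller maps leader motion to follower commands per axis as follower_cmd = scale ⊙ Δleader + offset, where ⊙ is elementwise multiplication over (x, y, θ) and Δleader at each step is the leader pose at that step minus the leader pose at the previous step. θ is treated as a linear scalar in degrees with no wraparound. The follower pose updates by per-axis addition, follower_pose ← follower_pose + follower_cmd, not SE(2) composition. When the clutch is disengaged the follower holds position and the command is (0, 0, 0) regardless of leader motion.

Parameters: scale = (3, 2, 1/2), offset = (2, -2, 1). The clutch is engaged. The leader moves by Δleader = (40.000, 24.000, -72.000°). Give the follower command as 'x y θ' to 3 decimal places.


122.000 46.000 -35.000

axis x: 3·40.000 + 2 = 122.000
axis y: 2·24.000 + -2 = 46.000
axis θ: 1/2·-72.000 + 1 = -35.000


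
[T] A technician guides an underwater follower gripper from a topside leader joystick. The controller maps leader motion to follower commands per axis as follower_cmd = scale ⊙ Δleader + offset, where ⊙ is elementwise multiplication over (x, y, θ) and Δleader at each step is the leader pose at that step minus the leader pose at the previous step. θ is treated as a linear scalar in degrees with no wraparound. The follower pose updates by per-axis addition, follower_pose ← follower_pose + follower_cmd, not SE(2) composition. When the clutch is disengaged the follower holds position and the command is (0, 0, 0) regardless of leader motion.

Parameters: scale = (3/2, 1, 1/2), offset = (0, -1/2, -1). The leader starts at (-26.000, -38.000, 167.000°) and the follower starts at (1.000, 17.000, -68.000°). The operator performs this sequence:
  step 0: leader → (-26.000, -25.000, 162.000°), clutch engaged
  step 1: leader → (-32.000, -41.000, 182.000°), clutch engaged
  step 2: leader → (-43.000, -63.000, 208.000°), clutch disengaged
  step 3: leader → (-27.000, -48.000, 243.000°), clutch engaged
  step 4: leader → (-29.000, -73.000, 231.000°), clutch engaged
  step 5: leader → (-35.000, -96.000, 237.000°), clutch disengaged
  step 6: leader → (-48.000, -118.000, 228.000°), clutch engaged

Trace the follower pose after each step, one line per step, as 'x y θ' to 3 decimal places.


1.000 29.500 -71.500
-8.000 13.000 -62.500
-8.000 13.000 -62.500
16.000 27.500 -46.000
13.000 2.000 -53.000
13.000 2.000 -53.000
-6.500 -20.500 -58.500

step 0: Δleader=(0.000, 13.000, -5.000°), engaged; cmd=(0.000, 12.500, -3.500°) → follower=(1.000, 29.500, -71.500°)
step 1: Δleader=(-6.000, -16.000, 20.000°), engaged; cmd=(-9.000, -16.500, 9.000°) → follower=(-8.000, 13.000, -62.500°)
step 2: Δleader=(-11.000, -22.000, 26.000°), disengaged; cmd=(0,0,0) → follower holds at (-8.000, 13.000, -62.500°)
step 3: Δleader=(16.000, 15.000, 35.000°), engaged; cmd=(24.000, 14.500, 16.500°) → follower=(16.000, 27.500, -46.000°)
step 4: Δleader=(-2.000, -25.000, -12.000°), engaged; cmd=(-3.000, -25.500, -7.000°) → follower=(13.000, 2.000, -53.000°)
step 5: Δleader=(-6.000, -23.000, 6.000°), disengaged; cmd=(0,0,0) → follower holds at (13.000, 2.000, -53.000°)
step 6: Δleader=(-13.000, -22.000, -9.000°), engaged; cmd=(-19.500, -22.500, -5.500°) → follower=(-6.500, -20.500, -58.500°)


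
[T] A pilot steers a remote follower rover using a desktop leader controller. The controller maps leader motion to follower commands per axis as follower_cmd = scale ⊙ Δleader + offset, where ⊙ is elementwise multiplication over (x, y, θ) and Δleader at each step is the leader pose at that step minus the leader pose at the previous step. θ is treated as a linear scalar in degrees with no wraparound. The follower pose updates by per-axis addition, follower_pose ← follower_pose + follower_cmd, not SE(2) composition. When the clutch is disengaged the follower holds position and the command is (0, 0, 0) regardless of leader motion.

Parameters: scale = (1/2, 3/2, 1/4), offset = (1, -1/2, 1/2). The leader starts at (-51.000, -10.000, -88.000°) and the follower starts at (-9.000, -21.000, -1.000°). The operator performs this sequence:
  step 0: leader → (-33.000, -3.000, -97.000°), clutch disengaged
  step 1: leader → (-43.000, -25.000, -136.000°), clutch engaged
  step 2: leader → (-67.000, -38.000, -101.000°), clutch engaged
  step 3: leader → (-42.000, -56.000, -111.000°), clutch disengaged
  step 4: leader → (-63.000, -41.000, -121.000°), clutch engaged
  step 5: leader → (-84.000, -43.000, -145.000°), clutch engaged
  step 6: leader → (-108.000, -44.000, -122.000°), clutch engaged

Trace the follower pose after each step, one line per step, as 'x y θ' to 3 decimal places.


step 0: Δleader=(18.000, 7.000, -9.000°), disengaged; cmd=(0,0,0) → follower holds at (-9.000, -21.000, -1.000°)
step 1: Δleader=(-10.000, -22.000, -39.000°), engaged; cmd=(-4.000, -33.500, -9.250°) → follower=(-13.000, -54.500, -10.250°)
step 2: Δleader=(-24.000, -13.000, 35.000°), engaged; cmd=(-11.000, -20.000, 9.250°) → follower=(-24.000, -74.500, -1.000°)
step 3: Δleader=(25.000, -18.000, -10.000°), disengaged; cmd=(0,0,0) → follower holds at (-24.000, -74.500, -1.000°)
step 4: Δleader=(-21.000, 15.000, -10.000°), engaged; cmd=(-9.500, 22.000, -2.000°) → follower=(-33.500, -52.500, -3.000°)
step 5: Δleader=(-21.000, -2.000, -24.000°), engaged; cmd=(-9.500, -3.500, -5.500°) → follower=(-43.000, -56.000, -8.500°)
step 6: Δleader=(-24.000, -1.000, 23.000°), engaged; cmd=(-11.000, -2.000, 6.250°) → follower=(-54.000, -58.000, -2.250°)

-9.000 -21.000 -1.000
-13.000 -54.500 -10.250
-24.000 -74.500 -1.000
-24.000 -74.500 -1.000
-33.500 -52.500 -3.000
-43.000 -56.000 -8.500
-54.000 -58.000 -2.250


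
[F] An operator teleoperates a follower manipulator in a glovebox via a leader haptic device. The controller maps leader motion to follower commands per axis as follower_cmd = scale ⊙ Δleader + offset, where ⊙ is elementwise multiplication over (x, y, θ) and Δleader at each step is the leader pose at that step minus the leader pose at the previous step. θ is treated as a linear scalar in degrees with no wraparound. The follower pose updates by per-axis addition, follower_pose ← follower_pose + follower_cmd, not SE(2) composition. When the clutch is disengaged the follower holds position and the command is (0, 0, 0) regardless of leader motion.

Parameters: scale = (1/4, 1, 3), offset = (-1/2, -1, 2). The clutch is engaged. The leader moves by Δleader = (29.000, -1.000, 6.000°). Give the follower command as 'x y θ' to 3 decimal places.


6.750 -2.000 20.000

axis x: 1/4·29.000 + -1/2 = 6.750
axis y: 1·-1.000 + -1 = -2.000
axis θ: 3·6.000 + 2 = 20.000


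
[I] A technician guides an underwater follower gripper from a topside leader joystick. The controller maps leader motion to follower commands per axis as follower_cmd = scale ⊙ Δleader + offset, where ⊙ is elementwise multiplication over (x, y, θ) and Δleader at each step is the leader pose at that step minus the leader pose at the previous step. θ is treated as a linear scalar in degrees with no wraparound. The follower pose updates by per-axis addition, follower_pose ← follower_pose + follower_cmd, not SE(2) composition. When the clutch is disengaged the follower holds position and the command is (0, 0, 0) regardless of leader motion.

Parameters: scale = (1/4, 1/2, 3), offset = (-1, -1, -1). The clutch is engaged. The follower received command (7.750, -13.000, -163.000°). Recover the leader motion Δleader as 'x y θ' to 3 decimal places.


axis x: (7.750 − -1) / (1/4) = 35.000
axis y: (-13.000 − -1) / (1/2) = -24.000
axis θ: (-163.000 − -1) / (3) = -54.000

35.000 -24.000 -54.000


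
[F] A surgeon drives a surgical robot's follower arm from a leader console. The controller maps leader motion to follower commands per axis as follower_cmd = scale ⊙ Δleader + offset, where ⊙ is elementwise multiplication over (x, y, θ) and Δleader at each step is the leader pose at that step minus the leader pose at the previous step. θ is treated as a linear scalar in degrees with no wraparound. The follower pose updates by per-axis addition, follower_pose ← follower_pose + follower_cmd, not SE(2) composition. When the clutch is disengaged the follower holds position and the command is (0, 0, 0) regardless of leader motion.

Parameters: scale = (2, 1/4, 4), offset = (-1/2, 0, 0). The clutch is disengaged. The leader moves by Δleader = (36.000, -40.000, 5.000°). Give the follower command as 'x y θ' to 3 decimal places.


clutch disengaged → follower holds; cmd = (0, 0, 0)

0.000 0.000 0.000


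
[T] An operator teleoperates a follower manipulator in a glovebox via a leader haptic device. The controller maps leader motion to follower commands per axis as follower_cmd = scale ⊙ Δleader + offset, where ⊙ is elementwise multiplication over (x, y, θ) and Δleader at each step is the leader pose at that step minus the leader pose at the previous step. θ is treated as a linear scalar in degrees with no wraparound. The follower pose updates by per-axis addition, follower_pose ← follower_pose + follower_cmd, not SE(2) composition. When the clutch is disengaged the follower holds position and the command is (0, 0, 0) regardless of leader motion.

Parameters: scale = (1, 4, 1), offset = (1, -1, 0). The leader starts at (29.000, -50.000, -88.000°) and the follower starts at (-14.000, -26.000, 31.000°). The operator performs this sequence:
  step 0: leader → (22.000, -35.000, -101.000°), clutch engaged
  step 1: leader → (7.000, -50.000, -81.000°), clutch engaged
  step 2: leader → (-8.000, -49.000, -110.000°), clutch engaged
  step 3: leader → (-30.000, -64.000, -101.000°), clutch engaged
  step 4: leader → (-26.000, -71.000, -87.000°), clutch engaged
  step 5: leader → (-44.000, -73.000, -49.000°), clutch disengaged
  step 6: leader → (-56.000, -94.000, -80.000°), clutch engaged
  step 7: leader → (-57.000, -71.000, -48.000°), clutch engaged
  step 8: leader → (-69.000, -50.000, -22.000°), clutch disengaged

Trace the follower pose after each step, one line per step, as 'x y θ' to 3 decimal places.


-20.000 33.000 18.000
-34.000 -28.000 38.000
-48.000 -25.000 9.000
-69.000 -86.000 18.000
-64.000 -115.000 32.000
-64.000 -115.000 32.000
-75.000 -200.000 1.000
-75.000 -109.000 33.000
-75.000 -109.000 33.000

step 0: Δleader=(-7.000, 15.000, -13.000°), engaged; cmd=(-6.000, 59.000, -13.000°) → follower=(-20.000, 33.000, 18.000°)
step 1: Δleader=(-15.000, -15.000, 20.000°), engaged; cmd=(-14.000, -61.000, 20.000°) → follower=(-34.000, -28.000, 38.000°)
step 2: Δleader=(-15.000, 1.000, -29.000°), engaged; cmd=(-14.000, 3.000, -29.000°) → follower=(-48.000, -25.000, 9.000°)
step 3: Δleader=(-22.000, -15.000, 9.000°), engaged; cmd=(-21.000, -61.000, 9.000°) → follower=(-69.000, -86.000, 18.000°)
step 4: Δleader=(4.000, -7.000, 14.000°), engaged; cmd=(5.000, -29.000, 14.000°) → follower=(-64.000, -115.000, 32.000°)
step 5: Δleader=(-18.000, -2.000, 38.000°), disengaged; cmd=(0,0,0) → follower holds at (-64.000, -115.000, 32.000°)
step 6: Δleader=(-12.000, -21.000, -31.000°), engaged; cmd=(-11.000, -85.000, -31.000°) → follower=(-75.000, -200.000, 1.000°)
step 7: Δleader=(-1.000, 23.000, 32.000°), engaged; cmd=(0.000, 91.000, 32.000°) → follower=(-75.000, -109.000, 33.000°)
step 8: Δleader=(-12.000, 21.000, 26.000°), disengaged; cmd=(0,0,0) → follower holds at (-75.000, -109.000, 33.000°)


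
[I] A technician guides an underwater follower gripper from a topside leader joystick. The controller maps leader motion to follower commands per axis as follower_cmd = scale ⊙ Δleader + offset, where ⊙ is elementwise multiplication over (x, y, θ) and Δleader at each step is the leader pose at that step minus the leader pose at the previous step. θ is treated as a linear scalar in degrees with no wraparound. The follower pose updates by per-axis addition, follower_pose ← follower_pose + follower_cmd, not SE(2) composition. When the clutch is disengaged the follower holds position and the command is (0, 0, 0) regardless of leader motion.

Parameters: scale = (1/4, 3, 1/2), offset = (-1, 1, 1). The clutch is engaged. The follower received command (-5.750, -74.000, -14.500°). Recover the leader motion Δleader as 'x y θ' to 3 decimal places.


axis x: (-5.750 − -1) / (1/4) = -19.000
axis y: (-74.000 − 1) / (3) = -25.000
axis θ: (-14.500 − 1) / (1/2) = -31.000

-19.000 -25.000 -31.000


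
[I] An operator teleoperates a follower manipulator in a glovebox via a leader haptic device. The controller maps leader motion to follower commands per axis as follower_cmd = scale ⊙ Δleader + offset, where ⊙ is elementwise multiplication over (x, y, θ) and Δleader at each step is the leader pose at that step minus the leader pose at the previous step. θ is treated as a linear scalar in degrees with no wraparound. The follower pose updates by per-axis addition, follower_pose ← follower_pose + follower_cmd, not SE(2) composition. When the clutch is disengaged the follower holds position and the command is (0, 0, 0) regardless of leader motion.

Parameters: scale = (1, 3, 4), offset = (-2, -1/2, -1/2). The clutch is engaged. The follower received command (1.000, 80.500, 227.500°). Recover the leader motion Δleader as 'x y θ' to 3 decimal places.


3.000 27.000 57.000

axis x: (1.000 − -2) / (1) = 3.000
axis y: (80.500 − -1/2) / (3) = 27.000
axis θ: (227.500 − -1/2) / (4) = 57.000


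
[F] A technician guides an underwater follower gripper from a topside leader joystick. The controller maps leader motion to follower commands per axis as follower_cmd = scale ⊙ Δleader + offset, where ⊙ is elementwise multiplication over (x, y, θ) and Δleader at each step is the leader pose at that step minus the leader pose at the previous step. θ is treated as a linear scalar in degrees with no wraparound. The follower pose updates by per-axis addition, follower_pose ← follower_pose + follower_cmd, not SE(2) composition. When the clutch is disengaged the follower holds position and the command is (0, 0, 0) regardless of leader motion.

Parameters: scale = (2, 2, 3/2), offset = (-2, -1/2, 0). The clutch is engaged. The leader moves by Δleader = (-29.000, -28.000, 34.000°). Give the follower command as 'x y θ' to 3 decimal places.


axis x: 2·-29.000 + -2 = -60.000
axis y: 2·-28.000 + -1/2 = -56.500
axis θ: 3/2·34.000 + 0 = 51.000

-60.000 -56.500 51.000
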